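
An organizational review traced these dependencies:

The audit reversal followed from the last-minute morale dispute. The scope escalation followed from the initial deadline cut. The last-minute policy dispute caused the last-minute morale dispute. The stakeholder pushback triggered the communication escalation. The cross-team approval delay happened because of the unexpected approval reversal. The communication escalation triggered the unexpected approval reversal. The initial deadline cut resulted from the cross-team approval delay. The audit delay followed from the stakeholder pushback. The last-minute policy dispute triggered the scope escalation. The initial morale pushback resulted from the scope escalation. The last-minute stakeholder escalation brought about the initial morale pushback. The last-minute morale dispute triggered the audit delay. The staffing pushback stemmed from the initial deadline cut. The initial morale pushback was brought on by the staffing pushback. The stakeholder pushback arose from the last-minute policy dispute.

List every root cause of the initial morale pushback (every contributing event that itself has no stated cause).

Tracing upstream from the initial morale pushback: the initial morale pushback ← the scope escalation ← the last-minute policy dispute.
A separate upstream branch: the initial morale pushback ← the last-minute stakeholder escalation.
Each of those chain origins has no stated cause.

the last-minute policy dispute, the last-minute stakeholder escalation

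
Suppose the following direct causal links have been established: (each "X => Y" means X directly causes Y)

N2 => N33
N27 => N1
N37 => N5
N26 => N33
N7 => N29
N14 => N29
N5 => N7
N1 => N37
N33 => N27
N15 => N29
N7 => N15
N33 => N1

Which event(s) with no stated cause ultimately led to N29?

Tracing upstream from N29: N29 ← N7 ← N5 ← N37 ← N1 ← N33 ← N2.
A separate upstream branch: N29 ← N14.
A separate upstream branch: N29 ← N7 ← N5 ← N37 ← N1 ← N33 ← N26.
Each of those chain origins has no stated cause.

N14, N2, N26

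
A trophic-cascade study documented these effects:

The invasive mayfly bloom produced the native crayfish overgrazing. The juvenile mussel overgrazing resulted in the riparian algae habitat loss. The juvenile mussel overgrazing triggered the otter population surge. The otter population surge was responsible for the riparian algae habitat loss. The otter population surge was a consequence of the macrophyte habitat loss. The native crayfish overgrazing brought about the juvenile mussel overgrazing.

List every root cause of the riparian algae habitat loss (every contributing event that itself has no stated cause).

Tracing upstream from the riparian algae habitat loss: the riparian algae habitat loss ← the juvenile mussel overgrazing ← the native crayfish overgrazing ← the invasive mayfly bloom.
A separate upstream branch: the riparian algae habitat loss ← the otter population surge ← the macrophyte habitat loss.
Each of those chain origins has no stated cause.

the invasive mayfly bloom, the macrophyte habitat loss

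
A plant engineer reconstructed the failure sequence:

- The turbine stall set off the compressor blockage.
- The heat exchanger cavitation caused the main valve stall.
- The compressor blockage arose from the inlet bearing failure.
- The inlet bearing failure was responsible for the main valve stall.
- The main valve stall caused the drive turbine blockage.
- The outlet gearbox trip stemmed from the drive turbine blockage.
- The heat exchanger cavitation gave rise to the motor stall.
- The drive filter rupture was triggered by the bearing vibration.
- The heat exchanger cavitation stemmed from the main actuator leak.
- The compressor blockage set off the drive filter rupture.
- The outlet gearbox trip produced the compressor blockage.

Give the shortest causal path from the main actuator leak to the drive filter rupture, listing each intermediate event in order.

the main actuator leak → the heat exchanger cavitation
the heat exchanger cavitation → the main valve stall
the main valve stall → the drive turbine blockage
the drive turbine blockage → the outlet gearbox trip
the outlet gearbox trip → the compressor blockage
the compressor blockage → the drive filter rupture
Length: 6 steps.

the main actuator leak → the heat exchanger cavitation → the main valve stall → the drive turbine blockage → the outlet gearbox trip → the compressor blockage → the drive filter rupture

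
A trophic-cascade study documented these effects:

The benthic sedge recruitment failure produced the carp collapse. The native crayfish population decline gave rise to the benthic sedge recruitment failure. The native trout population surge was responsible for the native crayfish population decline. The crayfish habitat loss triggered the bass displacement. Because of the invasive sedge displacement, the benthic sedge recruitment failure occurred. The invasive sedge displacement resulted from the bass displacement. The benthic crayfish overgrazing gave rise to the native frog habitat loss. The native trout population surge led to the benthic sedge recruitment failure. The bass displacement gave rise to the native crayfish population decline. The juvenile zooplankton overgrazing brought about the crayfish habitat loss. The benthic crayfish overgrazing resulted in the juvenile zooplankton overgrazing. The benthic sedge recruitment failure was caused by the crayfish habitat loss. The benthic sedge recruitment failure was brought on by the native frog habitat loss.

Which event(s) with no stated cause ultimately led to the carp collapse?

the benthic crayfish overgrazing, the native trout population surge

Tracing upstream from the carp collapse: the carp collapse ← the benthic sedge recruitment failure ← the native trout population surge.
A separate upstream branch: the carp collapse ← the benthic sedge recruitment failure ← the native frog habitat loss ← the benthic crayfish overgrazing.
Each of those chain origins has no stated cause.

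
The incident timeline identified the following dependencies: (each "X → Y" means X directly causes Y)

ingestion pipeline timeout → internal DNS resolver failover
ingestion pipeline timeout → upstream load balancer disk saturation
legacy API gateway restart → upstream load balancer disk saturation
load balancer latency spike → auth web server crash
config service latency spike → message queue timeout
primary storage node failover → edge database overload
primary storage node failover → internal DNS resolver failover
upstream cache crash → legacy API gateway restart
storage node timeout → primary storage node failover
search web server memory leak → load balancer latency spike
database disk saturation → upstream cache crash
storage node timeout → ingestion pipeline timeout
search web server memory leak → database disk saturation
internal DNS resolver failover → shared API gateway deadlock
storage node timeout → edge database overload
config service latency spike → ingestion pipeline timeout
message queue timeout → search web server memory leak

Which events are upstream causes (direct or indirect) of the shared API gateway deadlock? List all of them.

Immediate cause of the shared API gateway deadlock: the internal DNS resolver failover.
Further upstream: the storage node timeout, the primary storage node failover, the config service latency spike, the ingestion pipeline timeout.

the config service latency spike, the ingestion pipeline timeout, the internal DNS resolver failover, the primary storage node failover, the storage node timeout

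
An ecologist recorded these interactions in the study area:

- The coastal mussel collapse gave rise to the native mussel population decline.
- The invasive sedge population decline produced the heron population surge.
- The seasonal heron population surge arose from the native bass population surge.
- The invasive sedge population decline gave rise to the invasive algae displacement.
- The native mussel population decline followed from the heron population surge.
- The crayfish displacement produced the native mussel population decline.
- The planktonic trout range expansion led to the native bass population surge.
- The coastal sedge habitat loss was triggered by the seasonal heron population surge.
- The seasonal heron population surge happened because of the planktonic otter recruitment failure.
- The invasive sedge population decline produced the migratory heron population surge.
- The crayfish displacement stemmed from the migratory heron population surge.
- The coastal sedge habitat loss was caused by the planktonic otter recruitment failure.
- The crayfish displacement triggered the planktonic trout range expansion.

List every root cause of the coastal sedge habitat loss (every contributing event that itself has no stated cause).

the invasive sedge population decline, the planktonic otter recruitment failure

Tracing upstream from the coastal sedge habitat loss: the coastal sedge habitat loss ← the seasonal heron population surge ← the native bass population surge ← the planktonic trout range expansion ← the crayfish displacement ← the migratory heron population surge ← the invasive sedge population decline.
A separate upstream branch: the coastal sedge habitat loss ← the planktonic otter recruitment failure.
Each of those chain origins has no stated cause.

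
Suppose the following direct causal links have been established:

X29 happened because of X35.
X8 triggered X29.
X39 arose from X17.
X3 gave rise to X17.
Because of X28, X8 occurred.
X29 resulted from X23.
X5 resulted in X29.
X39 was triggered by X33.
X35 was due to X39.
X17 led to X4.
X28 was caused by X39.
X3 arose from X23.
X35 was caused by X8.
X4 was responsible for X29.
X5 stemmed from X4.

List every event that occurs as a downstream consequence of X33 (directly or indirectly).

Direct effects: X39.
2 steps out: X28, X35.
3 steps out: X8, X29.
Not reachable from it: X23, X3, X17, X4, X5.

X28, X29, X35, X39, X8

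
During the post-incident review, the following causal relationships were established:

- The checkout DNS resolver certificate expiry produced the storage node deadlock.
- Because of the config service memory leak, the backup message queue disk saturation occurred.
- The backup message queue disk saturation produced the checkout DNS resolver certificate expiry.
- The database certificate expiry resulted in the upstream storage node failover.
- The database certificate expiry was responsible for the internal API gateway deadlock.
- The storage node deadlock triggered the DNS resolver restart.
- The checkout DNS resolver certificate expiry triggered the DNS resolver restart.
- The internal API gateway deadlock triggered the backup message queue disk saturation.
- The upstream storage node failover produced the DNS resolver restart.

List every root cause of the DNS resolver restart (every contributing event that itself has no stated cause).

the config service memory leak, the database certificate expiry

Tracing upstream from the DNS resolver restart: the DNS resolver restart ← the upstream storage node failover ← the database certificate expiry.
A separate upstream branch: the DNS resolver restart ← the checkout DNS resolver certificate expiry ← the backup message queue disk saturation ← the config service memory leak.
Each of those chain origins has no stated cause.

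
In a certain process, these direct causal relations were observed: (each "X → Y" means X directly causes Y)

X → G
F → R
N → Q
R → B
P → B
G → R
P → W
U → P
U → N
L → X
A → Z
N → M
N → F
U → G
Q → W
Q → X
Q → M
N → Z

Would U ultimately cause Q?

Yes

There is a causal chain: U → N → Q.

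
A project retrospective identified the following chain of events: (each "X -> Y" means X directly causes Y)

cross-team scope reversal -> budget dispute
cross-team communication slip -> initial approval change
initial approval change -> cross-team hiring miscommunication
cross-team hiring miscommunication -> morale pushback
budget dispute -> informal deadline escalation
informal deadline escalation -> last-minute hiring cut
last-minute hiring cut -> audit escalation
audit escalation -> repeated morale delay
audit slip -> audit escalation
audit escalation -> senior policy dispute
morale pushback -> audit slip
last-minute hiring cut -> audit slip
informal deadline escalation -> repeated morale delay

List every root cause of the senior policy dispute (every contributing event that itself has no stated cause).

the cross-team communication slip, the cross-team scope reversal

Tracing upstream from the senior policy dispute: the senior policy dispute ← the audit escalation ← the last-minute hiring cut ← the informal deadline escalation ← the budget dispute ← the cross-team scope reversal.
A separate upstream branch: the senior policy dispute ← the audit escalation ← the audit slip ← the morale pushback ← the cross-team hiring miscommunication ← the initial approval change ← the cross-team communication slip.
Each of those chain origins has no stated cause.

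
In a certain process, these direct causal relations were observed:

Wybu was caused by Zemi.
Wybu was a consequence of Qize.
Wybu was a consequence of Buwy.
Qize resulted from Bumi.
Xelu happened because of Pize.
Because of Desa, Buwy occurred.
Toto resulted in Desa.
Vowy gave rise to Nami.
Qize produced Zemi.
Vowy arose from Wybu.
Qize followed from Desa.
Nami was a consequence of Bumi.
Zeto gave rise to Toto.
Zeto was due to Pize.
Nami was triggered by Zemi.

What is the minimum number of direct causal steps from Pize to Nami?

Shortest chain: Pize → Zeto → Toto → Desa → Qize → Zemi → Nami.

6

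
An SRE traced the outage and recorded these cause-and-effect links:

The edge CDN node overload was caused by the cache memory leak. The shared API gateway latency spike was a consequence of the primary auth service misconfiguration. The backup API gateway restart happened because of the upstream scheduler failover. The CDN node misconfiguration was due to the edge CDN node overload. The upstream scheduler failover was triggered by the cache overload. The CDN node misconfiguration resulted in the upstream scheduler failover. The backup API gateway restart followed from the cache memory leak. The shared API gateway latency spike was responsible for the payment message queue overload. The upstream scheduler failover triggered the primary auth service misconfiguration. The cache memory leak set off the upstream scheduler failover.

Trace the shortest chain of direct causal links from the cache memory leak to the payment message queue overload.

the cache memory leak → the upstream scheduler failover → the primary auth service misconfiguration → the shared API gateway latency spike → the payment message queue overload

the cache memory leak → the upstream scheduler failover
the upstream scheduler failover → the primary auth service misconfiguration
the primary auth service misconfiguration → the shared API gateway latency spike
the shared API gateway latency spike → the payment message queue overload
Length: 4 steps.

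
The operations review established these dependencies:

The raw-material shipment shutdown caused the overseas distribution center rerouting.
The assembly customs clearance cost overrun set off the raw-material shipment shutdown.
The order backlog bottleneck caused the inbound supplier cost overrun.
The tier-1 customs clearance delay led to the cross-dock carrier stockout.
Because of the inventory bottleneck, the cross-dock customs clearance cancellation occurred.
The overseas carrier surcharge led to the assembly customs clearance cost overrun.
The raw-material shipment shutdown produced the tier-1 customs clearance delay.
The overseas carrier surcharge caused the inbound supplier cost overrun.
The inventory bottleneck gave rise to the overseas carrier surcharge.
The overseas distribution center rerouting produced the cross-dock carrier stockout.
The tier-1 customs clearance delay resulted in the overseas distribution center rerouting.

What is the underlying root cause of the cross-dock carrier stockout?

the inventory bottleneck

Tracing upstream from the cross-dock carrier stockout: the cross-dock carrier stockout ← the tier-1 customs clearance delay ← the raw-material shipment shutdown ← the assembly customs clearance cost overrun ← the overseas carrier surcharge ← the inventory bottleneck.
The inventory bottleneck has no stated cause, so it is the root.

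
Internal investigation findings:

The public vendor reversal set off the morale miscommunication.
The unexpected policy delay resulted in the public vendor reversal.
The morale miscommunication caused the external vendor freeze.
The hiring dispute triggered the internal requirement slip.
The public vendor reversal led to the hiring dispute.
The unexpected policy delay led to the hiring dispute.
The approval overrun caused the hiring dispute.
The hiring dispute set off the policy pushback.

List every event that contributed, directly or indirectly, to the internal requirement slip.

the approval overrun, the hiring dispute, the public vendor reversal, the unexpected policy delay

Immediate cause of the internal requirement slip: the hiring dispute.
Further upstream: the unexpected policy delay, the public vendor reversal, the approval overrun.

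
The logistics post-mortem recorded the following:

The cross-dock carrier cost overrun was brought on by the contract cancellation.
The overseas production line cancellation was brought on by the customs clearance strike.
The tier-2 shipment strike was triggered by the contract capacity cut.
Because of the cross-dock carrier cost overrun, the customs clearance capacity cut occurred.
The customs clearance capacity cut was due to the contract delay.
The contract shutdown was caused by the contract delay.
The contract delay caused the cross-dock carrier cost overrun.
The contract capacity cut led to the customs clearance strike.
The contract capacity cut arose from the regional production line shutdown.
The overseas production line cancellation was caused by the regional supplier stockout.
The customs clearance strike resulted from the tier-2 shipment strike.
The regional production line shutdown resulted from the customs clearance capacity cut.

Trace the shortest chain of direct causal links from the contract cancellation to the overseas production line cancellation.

the contract cancellation → the cross-dock carrier cost overrun → the customs clearance capacity cut → the regional production line shutdown → the contract capacity cut → the customs clearance strike → the overseas production line cancellation

the contract cancellation → the cross-dock carrier cost overrun
the cross-dock carrier cost overrun → the customs clearance capacity cut
the customs clearance capacity cut → the regional production line shutdown
the regional production line shutdown → the contract capacity cut
the contract capacity cut → the customs clearance strike
the customs clearance strike → the overseas production line cancellation
Length: 6 steps.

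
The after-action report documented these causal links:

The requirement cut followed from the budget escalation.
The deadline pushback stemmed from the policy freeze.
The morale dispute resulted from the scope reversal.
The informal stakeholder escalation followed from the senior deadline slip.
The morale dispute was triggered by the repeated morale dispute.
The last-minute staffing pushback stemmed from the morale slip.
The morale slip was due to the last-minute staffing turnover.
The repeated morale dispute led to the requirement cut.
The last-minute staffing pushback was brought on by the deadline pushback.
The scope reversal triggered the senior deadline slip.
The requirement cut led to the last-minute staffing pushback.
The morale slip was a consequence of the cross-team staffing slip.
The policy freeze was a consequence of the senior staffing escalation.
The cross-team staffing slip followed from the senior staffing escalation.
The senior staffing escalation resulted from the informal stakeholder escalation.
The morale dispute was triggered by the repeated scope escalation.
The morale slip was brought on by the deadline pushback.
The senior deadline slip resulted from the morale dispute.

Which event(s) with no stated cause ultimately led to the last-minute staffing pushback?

Tracing upstream from the last-minute staffing pushback: the last-minute staffing pushback ← the deadline pushback ← the policy freeze ← the senior staffing escalation ← the informal stakeholder escalation ← the senior deadline slip ← the morale dispute ← the repeated scope escalation.
A separate upstream branch: the last-minute staffing pushback ← the requirement cut ← the budget escalation.
A separate upstream branch: the last-minute staffing pushback ← the requirement cut ← the repeated morale dispute.
A separate upstream branch: the last-minute staffing pushback ← the deadline pushback ← the policy freeze ← the senior staffing escalation ← the informal stakeholder escalation ← the senior deadline slip ← the scope reversal.
A separate upstream branch: the last-minute staffing pushback ← the morale slip ← the last-minute staffing turnover.
Each of those chain origins has no stated cause.

the budget escalation, the last-minute staffing turnover, the repeated morale dispute, the repeated scope escalation, the scope reversal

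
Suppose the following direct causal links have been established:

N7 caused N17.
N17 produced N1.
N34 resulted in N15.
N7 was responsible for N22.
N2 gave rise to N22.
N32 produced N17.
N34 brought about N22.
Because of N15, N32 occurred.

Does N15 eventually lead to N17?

There is a causal chain: N15 → N32 → N17.

Yes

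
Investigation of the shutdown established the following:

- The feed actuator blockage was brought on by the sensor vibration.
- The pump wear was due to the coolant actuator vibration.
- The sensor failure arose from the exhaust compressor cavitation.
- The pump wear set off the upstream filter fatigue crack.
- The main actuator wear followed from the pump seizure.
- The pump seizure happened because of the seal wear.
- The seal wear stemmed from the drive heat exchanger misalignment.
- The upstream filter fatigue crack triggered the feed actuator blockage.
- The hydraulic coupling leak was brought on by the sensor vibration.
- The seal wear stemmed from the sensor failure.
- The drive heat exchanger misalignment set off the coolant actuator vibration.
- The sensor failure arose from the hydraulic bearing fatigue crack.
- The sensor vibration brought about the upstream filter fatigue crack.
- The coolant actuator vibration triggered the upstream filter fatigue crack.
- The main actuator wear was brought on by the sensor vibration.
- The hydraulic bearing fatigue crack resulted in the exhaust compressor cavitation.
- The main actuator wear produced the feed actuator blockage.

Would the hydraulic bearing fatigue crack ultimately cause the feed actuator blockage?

Yes

There is a causal chain: the hydraulic bearing fatigue crack → the sensor failure → the seal wear → the pump seizure → the main actuator wear → the feed actuator blockage.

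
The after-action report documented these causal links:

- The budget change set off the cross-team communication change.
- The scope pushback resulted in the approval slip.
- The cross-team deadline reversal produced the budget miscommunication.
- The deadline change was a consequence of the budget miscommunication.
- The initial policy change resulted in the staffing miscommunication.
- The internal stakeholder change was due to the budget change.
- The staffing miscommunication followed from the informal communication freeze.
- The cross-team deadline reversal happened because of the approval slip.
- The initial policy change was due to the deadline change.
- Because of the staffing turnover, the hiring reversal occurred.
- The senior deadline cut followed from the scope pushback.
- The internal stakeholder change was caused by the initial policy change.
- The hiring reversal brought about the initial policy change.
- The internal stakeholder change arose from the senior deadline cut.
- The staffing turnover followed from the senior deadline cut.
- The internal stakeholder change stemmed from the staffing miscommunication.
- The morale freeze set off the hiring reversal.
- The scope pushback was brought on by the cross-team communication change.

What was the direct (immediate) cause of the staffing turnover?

the senior deadline cut

Upstream contributors include the budget change, the cross-team communication change, the scope pushback, but only the senior deadline cut feeds directly into the staffing turnover.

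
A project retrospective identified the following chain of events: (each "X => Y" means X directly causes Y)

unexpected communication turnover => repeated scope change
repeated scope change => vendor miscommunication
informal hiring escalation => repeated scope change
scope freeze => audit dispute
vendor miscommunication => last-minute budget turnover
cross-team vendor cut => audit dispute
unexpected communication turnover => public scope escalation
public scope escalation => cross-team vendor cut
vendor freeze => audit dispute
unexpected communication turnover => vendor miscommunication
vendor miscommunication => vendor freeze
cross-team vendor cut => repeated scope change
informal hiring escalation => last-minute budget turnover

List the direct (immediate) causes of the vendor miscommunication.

Upstream contributors include the informal hiring escalation, the public scope escalation, the cross-team vendor cut, but only the repeated scope change, the unexpected communication turnover feed directly into the vendor miscommunication.

the repeated scope change, the unexpected communication turnover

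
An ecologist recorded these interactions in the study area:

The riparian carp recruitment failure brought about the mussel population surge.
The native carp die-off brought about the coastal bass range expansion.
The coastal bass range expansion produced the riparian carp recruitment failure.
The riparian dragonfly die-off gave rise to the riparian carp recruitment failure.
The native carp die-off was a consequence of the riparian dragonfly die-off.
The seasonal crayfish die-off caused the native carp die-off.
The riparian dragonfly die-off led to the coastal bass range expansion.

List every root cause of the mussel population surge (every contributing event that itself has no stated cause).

the riparian dragonfly die-off, the seasonal crayfish die-off

Tracing upstream from the mussel population surge: the mussel population surge ← the riparian carp recruitment failure ← the riparian dragonfly die-off.
A separate upstream branch: the mussel population surge ← the riparian carp recruitment failure ← the coastal bass range expansion ← the native carp die-off ← the seasonal crayfish die-off.
Each of those chain origins has no stated cause.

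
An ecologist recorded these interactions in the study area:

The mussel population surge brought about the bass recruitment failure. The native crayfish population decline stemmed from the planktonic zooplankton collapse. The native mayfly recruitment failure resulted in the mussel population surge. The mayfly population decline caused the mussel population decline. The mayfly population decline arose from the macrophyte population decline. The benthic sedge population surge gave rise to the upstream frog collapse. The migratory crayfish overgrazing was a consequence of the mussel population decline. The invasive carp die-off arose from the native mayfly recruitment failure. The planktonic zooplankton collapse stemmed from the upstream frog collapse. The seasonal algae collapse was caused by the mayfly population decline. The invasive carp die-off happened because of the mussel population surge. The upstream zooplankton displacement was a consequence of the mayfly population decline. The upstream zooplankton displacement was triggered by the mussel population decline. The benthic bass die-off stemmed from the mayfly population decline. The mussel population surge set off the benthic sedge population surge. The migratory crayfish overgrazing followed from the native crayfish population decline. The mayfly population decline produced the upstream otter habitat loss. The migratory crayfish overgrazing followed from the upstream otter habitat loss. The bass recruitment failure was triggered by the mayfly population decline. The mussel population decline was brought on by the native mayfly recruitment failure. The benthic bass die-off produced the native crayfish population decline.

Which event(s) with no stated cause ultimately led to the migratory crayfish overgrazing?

the macrophyte population decline, the native mayfly recruitment failure

Tracing upstream from the migratory crayfish overgrazing: the migratory crayfish overgrazing ← the mussel population decline ← the native mayfly recruitment failure.
A separate upstream branch: the migratory crayfish overgrazing ← the upstream otter habitat loss ← the mayfly population decline ← the macrophyte population decline.
Each of those chain origins has no stated cause.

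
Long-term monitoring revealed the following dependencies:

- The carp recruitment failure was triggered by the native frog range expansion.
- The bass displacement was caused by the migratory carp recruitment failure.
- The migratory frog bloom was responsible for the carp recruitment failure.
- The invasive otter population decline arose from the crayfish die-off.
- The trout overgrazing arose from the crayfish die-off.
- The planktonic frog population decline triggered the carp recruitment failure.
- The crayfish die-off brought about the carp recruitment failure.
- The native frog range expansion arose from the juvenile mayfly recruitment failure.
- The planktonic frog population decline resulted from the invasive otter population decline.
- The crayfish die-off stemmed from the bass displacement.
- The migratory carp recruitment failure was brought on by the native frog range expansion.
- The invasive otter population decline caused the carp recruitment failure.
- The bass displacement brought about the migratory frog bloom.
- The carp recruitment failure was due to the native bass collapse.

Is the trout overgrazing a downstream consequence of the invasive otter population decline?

The invasive otter population decline leads to the planktonic frog population decline, the carp recruitment failure; the trout overgrazing is not among them.

No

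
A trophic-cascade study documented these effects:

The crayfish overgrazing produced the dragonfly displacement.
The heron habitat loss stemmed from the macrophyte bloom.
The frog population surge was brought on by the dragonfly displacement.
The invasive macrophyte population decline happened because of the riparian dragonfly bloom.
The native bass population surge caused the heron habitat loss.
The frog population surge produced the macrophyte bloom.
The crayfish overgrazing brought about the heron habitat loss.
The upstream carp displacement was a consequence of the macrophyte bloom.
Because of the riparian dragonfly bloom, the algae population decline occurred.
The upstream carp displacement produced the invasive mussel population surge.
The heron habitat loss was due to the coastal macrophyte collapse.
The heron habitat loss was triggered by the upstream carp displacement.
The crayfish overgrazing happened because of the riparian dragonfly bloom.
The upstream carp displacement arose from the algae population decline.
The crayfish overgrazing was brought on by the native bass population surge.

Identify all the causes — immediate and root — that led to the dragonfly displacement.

Immediate cause of the dragonfly displacement: the crayfish overgrazing.
Further upstream: the native bass population surge, the riparian dragonfly bloom.

the crayfish overgrazing, the native bass population surge, the riparian dragonfly bloom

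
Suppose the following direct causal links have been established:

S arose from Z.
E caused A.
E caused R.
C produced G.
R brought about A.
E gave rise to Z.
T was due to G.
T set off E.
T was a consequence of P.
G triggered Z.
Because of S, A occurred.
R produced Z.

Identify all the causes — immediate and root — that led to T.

Immediate causes of T: G, P.
Further upstream: C.

C, G, P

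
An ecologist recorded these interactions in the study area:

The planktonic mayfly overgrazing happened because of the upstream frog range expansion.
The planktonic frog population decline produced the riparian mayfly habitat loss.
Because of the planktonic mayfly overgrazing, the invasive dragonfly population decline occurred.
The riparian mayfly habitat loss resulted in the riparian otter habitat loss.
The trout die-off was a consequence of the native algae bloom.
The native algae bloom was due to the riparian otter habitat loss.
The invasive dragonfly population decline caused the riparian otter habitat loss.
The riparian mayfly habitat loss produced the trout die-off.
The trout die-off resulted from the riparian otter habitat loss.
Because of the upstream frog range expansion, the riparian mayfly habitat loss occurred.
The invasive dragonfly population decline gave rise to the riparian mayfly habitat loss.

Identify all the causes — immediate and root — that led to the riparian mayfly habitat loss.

Immediate causes of the riparian mayfly habitat loss: the upstream frog range expansion, the invasive dragonfly population decline, the planktonic frog population decline.
Further upstream: the planktonic mayfly overgrazing.

the invasive dragonfly population decline, the planktonic frog population decline, the planktonic mayfly overgrazing, the upstream frog range expansion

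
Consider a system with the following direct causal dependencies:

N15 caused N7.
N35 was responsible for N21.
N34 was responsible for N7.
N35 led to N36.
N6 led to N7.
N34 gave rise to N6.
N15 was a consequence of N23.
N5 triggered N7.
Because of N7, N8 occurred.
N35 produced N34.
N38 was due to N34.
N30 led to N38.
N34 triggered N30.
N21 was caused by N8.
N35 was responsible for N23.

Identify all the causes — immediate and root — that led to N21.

Immediate causes of N21: N35, N8.
Further upstream: N34, N6, N23, N15, N7, N5.

N15, N23, N34, N35, N5, N6, N7, N8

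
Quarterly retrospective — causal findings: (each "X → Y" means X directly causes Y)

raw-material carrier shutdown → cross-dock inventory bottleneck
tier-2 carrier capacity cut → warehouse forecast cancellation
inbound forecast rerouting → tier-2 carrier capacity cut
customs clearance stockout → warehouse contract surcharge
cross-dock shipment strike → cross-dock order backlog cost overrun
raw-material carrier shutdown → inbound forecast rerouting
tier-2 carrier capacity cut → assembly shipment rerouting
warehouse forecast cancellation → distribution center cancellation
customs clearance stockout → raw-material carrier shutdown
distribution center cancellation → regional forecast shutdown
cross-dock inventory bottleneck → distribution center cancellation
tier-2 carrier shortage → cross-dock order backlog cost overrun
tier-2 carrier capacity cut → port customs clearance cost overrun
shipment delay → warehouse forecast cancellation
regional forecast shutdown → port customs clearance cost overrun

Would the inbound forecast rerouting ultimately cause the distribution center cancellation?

Yes

There is a causal chain: the inbound forecast rerouting → the tier-2 carrier capacity cut → the warehouse forecast cancellation → the distribution center cancellation.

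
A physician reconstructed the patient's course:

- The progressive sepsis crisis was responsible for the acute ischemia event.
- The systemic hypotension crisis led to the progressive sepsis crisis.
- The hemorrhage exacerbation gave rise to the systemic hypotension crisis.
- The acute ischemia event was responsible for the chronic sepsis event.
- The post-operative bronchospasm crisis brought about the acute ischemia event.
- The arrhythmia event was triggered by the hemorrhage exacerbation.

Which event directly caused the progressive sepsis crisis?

Upstream contributors include the hemorrhage exacerbation, but only the systemic hypotension crisis feeds directly into the progressive sepsis crisis.

the systemic hypotension crisis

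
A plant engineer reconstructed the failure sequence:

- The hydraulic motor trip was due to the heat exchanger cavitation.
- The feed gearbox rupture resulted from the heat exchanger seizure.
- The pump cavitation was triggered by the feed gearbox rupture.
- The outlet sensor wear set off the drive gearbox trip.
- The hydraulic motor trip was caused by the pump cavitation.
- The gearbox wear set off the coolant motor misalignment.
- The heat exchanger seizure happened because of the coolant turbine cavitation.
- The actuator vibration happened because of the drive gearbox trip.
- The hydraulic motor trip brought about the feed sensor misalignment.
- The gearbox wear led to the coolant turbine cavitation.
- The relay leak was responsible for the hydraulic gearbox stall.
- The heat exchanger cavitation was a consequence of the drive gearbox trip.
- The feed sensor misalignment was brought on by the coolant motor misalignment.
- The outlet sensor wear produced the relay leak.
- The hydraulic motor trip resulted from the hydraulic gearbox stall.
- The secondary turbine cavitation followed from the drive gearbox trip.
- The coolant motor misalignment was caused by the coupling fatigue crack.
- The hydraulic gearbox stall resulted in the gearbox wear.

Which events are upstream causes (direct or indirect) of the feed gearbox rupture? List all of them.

the coolant turbine cavitation, the gearbox wear, the heat exchanger seizure, the hydraulic gearbox stall, the outlet sensor wear, the relay leak

Immediate cause of the feed gearbox rupture: the heat exchanger seizure.
Further upstream: the outlet sensor wear, the relay leak, the hydraulic gearbox stall, the gearbox wear, the coolant turbine cavitation.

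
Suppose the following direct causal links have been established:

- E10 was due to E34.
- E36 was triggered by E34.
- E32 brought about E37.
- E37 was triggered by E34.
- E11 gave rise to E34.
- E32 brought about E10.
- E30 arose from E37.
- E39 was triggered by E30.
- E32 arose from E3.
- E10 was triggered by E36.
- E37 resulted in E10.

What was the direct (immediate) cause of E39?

Upstream contributors include E3, E11, E34, E32, E37, but only E30 feeds directly into E39.

E30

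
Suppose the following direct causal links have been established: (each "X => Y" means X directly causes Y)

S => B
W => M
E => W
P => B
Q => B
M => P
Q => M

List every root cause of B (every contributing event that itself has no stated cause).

Tracing upstream from B: B ← S.
A separate upstream branch: B ← P ← M ← W ← E.
A separate upstream branch: B ← Q.
Each of those chain origins has no stated cause.

E, Q, S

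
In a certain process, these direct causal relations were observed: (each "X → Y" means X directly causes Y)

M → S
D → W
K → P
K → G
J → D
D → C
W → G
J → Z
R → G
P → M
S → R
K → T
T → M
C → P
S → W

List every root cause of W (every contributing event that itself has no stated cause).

J, K

Tracing upstream from W: W ← S ← M ← T ← K.
A separate upstream branch: W ← D ← J.
Each of those chain origins has no stated cause.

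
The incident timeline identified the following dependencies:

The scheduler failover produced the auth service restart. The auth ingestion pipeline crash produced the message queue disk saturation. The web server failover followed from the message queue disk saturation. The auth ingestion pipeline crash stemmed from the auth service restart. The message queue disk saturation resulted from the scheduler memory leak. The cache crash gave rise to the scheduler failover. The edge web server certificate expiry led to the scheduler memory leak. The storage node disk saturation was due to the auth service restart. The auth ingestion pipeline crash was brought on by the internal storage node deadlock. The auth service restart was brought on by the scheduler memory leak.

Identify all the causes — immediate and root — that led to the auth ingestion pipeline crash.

the auth service restart, the cache crash, the edge web server certificate expiry, the internal storage node deadlock, the scheduler failover, the scheduler memory leak

Immediate causes of the auth ingestion pipeline crash: the internal storage node deadlock, the auth service restart.
Further upstream: the cache crash, the edge web server certificate expiry, the scheduler failover, the scheduler memory leak.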